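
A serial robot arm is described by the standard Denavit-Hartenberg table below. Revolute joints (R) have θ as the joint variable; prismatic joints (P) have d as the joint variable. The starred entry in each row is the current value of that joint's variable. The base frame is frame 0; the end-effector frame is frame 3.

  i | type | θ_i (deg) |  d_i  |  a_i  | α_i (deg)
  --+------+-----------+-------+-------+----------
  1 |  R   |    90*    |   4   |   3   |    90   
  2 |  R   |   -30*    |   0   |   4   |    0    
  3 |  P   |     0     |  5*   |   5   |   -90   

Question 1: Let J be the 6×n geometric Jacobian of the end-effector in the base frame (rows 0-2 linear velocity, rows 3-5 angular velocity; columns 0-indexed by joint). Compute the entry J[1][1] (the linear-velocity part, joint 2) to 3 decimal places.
4.500

axis z_1 = (1.0000,-0.0000,0.0000); lever o_n−o_1 = (5.0000,7.7942,-4.5000)
cross product → J_v[:, 1] = (-0.0000,4.5000,7.7942)
J_ω[:, 1] = z_1
entry J[1][1] = 4.5000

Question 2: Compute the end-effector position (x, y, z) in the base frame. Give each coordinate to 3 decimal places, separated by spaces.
5.000 10.794 -0.500

after link 1: o_1 = (0.0000, 3.0000, 4.0000)
after link 2: o_2 = (0.0000, 6.4641, 2.0000)
after link 3: o_3 = (5.0000, 10.7942, -0.5000)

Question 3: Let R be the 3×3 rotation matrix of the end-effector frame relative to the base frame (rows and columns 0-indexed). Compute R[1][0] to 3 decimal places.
End-effector x-axis (col 0 of R) = (0.0000,0.8660,-0.5000)
R[1][0] = 0.8660

0.866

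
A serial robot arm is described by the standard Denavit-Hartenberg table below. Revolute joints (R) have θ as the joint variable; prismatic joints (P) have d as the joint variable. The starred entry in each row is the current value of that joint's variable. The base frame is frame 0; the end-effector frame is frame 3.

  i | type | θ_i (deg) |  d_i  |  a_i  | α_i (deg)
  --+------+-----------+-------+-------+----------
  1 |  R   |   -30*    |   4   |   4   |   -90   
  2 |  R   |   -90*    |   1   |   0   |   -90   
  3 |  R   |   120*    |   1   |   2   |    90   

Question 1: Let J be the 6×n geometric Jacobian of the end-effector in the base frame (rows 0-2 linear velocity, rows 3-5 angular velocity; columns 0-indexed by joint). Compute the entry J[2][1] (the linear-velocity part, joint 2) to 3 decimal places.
-1.000

axis z_1 = (0.5000,0.8660,0.0000); lever o_n−o_1 = (0.5000,-1.1340,-1.0000)
cross product → J_v[:, 1] = (-0.8660,0.5000,-1.0000)
J_ω[:, 1] = z_1
entry J[2][1] = -1.0000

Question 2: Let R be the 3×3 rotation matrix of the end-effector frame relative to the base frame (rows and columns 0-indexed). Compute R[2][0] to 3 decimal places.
End-effector x-axis (col 0 of R) = (-0.4330,-0.7500,-0.5000)
R[2][0] = -0.5000

-0.500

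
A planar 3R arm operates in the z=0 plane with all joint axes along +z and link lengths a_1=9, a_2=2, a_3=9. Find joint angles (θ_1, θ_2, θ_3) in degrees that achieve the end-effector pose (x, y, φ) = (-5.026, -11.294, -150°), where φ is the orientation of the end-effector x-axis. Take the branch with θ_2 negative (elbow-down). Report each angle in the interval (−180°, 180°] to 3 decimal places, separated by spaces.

-59.998 -150.005 60.003

wrist centre = target − a_3·(cos φ, sin φ) = (2.7682, -6.7940)
cos θ_2 = (53.8215−9²−2²)/(2·9·2) = -0.8661; θ_2 = -150.0050° (elbow-down)
β = atan2(-6.7940,2.7682) = -67.8315°; ψ = atan2(-0.9998,7.2679) = -7.8331°
θ_1 = β − ψ = -59.9984°
θ_3 = φ − θ_1 − θ_2 = 60.0033° (wrapped to (-180°,180°])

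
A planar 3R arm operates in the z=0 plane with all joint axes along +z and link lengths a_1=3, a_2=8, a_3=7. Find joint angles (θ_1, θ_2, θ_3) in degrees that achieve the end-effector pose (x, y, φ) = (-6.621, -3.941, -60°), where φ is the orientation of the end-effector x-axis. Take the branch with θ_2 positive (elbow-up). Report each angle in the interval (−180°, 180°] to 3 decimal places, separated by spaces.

134.991 45.012 119.997

wrist centre = target − a_3·(cos φ, sin φ) = (-10.1210, 2.1212)
cos θ_2 = (106.9340−3²−8²)/(2·3·8) = 0.7070; θ_2 = 45.0120° (elbow-up)
β = atan2(2.1212,-10.1210) = 168.1632°; ψ = atan2(5.6580,8.6557) = 33.1718°
θ_1 = β − ψ = 134.9913°
θ_3 = φ − θ_1 − θ_2 = 119.9967° (wrapped to (-180°,180°])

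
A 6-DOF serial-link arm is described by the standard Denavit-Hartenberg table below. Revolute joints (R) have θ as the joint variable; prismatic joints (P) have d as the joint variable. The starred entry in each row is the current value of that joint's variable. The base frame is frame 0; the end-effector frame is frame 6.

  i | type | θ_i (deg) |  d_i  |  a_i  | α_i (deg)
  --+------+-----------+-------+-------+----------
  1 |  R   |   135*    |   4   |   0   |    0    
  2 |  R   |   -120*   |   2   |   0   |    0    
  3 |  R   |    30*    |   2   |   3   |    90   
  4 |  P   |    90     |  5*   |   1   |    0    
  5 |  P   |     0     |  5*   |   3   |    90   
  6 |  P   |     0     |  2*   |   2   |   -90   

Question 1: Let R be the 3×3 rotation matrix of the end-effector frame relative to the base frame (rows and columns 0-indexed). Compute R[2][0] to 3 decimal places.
End-effector x-axis (col 0 of R) = (0.0000,0.0000,1.0000)
R[2][0] = 1.0000

1.000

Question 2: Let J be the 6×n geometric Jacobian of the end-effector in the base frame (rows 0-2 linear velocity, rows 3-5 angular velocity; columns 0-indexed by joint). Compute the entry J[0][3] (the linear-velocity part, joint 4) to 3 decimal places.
0.707

prismatic axis z_3 = (0.7071,-0.7071,0.0000)
J_v[:, 3] = z_3; J_ω[:, 3] = (0,0,0)
entry J[0][3] = 0.7071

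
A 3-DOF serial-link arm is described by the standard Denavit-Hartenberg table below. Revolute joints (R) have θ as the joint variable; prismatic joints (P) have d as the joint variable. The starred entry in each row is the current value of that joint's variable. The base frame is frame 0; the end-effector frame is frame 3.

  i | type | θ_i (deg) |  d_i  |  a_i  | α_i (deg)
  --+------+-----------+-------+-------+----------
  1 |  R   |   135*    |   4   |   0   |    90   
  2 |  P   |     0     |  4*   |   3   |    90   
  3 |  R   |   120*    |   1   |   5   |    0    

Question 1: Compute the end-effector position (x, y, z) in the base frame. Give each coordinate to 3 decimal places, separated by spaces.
5.537 6.244 3.000

after link 1: o_1 = (0.0000, 0.0000, 4.0000)
after link 2: o_2 = (0.7071, 4.9497, 4.0000)
after link 3: o_3 = (5.5367, 6.2438, 3.0000)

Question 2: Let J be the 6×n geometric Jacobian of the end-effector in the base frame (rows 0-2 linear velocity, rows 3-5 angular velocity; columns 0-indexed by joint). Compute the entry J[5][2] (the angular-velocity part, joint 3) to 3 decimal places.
axis z_2 = (0.0000,0.0000,-1.0000); lever o_n−o_2 = (4.8296,1.2941,-1.0000)
cross product → J_v[:, 2] = (1.2941,-4.8296,-0.0000)
J_ω[:, 2] = z_2
entry J[5][2] = -1.0000

-1.000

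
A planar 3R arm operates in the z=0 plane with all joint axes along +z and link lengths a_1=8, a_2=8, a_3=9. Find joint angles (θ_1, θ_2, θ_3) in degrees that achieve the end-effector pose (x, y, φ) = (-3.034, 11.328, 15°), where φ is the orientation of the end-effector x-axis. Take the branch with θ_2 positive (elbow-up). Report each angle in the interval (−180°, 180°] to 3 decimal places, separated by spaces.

119.999 45.003 -150.001

wrist centre = target − a_3·(cos φ, sin φ) = (-11.7273, 8.9986)
cos θ_2 = (218.5056−8²−8²)/(2·8·8) = 0.7071; θ_2 = 45.0025° (elbow-up)
β = atan2(8.9986,-11.7273) = 142.5002°; ψ = atan2(5.6571,13.6566) = 22.5013°
θ_1 = β − ψ = 119.9989°
θ_3 = φ − θ_1 − θ_2 = -150.0015° (wrapped to (-180°,180°])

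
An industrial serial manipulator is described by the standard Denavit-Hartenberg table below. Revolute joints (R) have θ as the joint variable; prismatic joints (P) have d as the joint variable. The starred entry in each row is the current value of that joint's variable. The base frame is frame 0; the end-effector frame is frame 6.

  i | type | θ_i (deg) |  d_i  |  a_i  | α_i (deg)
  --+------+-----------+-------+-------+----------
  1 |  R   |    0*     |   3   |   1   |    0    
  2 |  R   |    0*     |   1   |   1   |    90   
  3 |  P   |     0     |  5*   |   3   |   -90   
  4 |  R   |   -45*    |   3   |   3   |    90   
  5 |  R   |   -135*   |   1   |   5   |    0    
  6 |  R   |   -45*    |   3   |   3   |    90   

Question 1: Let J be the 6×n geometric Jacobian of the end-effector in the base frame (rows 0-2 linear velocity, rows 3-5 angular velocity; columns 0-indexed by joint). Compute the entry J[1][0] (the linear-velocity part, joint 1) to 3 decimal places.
-0.328

axis z_0 = ẑ; lever o_n−o_0 = (-0.3284,-5.3284,3.4645)
cross product → J_v[:, 0] = (5.3284,-0.3284,0.0000)
J_ω[:, 0] = z_0
entry J[1][0] = -0.3284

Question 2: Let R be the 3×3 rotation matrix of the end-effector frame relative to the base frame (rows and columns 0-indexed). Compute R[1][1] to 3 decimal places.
-0.707

End-effector y-axis (col 1 of R) = (-0.7071,-0.7071,0.0000)
R[1][1] = -0.7071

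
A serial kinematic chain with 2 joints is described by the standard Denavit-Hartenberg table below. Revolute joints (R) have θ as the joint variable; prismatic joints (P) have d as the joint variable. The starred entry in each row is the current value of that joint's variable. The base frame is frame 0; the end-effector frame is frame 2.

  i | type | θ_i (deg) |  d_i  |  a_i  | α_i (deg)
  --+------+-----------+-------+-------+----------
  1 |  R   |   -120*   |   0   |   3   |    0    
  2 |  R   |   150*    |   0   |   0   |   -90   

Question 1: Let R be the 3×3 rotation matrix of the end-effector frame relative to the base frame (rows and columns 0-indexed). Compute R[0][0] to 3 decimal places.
End-effector x-axis (col 0 of R) = (0.8660,0.5000,0.0000)
R[0][0] = 0.8660

0.866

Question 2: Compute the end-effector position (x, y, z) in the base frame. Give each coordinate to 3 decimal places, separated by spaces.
after link 1: o_1 = (-1.5000, -2.5981, 0.0000)
after link 2: o_2 = (-1.5000, -2.5981, 0.0000)

-1.500 -2.598 0.000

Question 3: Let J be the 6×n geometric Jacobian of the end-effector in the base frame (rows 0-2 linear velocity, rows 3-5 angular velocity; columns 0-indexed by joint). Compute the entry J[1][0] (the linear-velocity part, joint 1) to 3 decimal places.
-1.500

axis z_0 = ẑ; lever o_n−o_0 = (-1.5000,-2.5981,0.0000)
cross product → J_v[:, 0] = (2.5981,-1.5000,0.0000)
J_ω[:, 0] = z_0
entry J[1][0] = -1.5000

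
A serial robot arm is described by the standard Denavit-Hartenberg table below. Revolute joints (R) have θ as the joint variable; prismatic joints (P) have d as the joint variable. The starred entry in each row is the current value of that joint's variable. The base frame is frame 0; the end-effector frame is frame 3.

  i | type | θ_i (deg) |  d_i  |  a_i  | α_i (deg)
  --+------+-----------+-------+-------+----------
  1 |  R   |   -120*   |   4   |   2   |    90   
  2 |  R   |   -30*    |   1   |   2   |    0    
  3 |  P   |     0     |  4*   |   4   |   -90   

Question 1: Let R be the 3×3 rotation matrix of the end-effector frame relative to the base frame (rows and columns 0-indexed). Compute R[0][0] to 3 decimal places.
-0.433

End-effector x-axis (col 0 of R) = (-0.4330,-0.7500,-0.5000)
R[0][0] = -0.4330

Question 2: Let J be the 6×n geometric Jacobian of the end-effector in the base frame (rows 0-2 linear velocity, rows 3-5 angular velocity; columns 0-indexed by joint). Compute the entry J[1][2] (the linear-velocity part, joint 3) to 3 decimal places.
0.500

prismatic axis z_2 = (-0.8660,0.5000,0.0000)
J_v[:, 2] = z_2; J_ω[:, 2] = (0,0,0)
entry J[1][2] = 0.5000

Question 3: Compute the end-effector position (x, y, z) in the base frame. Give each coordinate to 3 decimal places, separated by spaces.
after link 1: o_1 = (-1.0000, -1.7321, 4.0000)
after link 2: o_2 = (-2.7321, -2.7321, 3.0000)
after link 3: o_3 = (-7.9282, -3.7321, 1.0000)

-7.928 -3.732 1.000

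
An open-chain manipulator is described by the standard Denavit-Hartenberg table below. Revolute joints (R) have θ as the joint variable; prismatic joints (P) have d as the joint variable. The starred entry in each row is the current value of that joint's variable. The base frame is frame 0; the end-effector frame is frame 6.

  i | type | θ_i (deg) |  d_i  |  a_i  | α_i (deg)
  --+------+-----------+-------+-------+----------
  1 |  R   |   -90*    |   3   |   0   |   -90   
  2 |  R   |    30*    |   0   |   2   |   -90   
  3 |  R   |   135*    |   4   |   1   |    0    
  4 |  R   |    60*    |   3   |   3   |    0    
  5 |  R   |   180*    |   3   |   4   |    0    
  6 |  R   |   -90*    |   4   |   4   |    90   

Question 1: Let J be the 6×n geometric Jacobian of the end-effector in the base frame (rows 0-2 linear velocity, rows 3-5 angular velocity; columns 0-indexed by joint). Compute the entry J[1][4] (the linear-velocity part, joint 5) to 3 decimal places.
-2.449

axis z_4 = (0.0000,0.5000,-0.8660); lever o_n−o_4 = (2.8284,-0.7426,-8.5117)
cross product → J_v[:, 4] = (-4.8990,-2.4495,-1.4142)
J_ω[:, 4] = z_4
entry J[1][4] = -2.4495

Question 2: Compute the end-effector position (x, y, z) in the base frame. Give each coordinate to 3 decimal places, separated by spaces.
after link 1: o_1 = (0.0000, 0.0000, 3.0000)
after link 2: o_2 = (0.0000, -1.7321, 2.0000)
after link 3: o_3 = (-0.7071, 0.8803, -1.1105)
after link 4: o_4 = (0.0694, 4.8899, -2.2597)
after link 5: o_5 = (-0.9659, 3.0438, -6.7897)
after link 6: o_6 = (2.8978, 4.1472, -10.7714)

2.898 4.147 -10.771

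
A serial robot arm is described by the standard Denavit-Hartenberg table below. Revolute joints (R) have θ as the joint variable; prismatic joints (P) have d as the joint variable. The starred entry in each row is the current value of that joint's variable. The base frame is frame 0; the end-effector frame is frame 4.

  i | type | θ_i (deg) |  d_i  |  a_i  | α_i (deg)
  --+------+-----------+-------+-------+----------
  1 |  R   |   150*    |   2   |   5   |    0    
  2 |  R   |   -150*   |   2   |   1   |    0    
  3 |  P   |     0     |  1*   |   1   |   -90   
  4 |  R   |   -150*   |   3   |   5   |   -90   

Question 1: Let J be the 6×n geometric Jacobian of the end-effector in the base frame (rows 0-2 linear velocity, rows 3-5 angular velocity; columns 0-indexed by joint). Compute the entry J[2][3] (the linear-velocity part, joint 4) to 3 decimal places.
axis z_3 = (0.0000,1.0000,0.0000); lever o_n−o_3 = (-4.3301,3.0000,2.5000)
cross product → J_v[:, 3] = (2.5000,-0.0000,4.3301)
J_ω[:, 3] = z_3
entry J[2][3] = 4.3301

4.330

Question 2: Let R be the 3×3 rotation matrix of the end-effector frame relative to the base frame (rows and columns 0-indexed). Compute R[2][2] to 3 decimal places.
0.866

End-effector z-axis (col 2 of R) = (0.5000,0.0000,0.8660)
R[2][2] = 0.8660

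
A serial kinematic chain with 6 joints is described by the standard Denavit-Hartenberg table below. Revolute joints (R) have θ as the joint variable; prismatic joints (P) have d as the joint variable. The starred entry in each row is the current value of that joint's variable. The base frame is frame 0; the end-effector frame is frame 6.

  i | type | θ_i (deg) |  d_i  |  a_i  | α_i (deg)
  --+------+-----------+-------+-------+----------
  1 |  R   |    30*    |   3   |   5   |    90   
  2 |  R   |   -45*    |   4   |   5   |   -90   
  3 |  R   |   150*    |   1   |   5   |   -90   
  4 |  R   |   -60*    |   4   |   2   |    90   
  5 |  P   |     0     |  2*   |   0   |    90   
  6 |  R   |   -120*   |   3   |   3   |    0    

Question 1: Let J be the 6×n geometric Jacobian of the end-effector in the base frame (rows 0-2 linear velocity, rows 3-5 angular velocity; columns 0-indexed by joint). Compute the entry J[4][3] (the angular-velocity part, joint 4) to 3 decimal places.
axis z_3 = (0.1268,-0.9268,0.3536); lever o_n−o_3 = (-0.3904,-0.7820,0.9186)
cross product → J_v[:, 3] = (-0.5748,-0.2545,-0.4610)
J_ω[:, 3] = z_3
entry J[4][3] = -0.9268

-0.927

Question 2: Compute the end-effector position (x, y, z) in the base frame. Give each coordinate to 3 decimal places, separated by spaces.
5.712 1.009 4.152

after link 1: o_1 = (4.3301, 2.5000, 3.0000)
after link 2: o_2 = (9.3920, 0.8037, -0.5355)
after link 3: o_3 = (6.1027, 1.7914, 3.2334)
after link 4: o_4 = (6.8903, -1.1766, 6.4848)
after link 5: o_5 = (8.8543, -1.0427, 6.1312)
after link 6: o_6 = (5.7123, 1.0093, 4.1520)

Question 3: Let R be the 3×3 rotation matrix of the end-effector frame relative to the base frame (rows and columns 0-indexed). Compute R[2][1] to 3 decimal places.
0.884

End-effector y-axis (col 1 of R) = (-0.3696,0.2866,0.8839)
R[2][1] = 0.8839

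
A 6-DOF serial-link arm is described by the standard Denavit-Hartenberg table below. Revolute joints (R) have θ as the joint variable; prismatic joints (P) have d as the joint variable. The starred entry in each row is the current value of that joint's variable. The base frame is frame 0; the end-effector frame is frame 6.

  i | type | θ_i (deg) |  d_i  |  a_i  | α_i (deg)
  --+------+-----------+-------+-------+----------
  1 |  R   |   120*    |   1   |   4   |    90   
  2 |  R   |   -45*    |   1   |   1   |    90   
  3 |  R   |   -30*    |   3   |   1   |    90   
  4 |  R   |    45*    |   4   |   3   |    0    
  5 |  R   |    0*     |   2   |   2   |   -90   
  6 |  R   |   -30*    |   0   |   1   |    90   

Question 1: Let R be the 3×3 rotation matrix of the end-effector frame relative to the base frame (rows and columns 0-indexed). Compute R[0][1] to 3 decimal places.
End-effector y-axis (col 1 of R) = (0.7727,-0.6312,-0.0670)
R[0][1] = 0.7727

0.773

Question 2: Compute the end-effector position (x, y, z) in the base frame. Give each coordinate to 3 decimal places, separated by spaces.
-6.492 -3.162 -5.616

after link 1: o_1 = (-2.0000, 3.4641, 1.0000)
after link 2: o_2 = (-1.4875, 4.5765, 0.2929)
after link 3: o_3 = (-1.1661, 3.0197, -2.4408)
after link 4: o_4 = (-4.2770, -0.6415, -3.8256)
after link 5: o_5 = (-5.9689, -2.5895, -4.9845)
after link 6: o_6 = (-6.4916, -3.1624, -5.6158)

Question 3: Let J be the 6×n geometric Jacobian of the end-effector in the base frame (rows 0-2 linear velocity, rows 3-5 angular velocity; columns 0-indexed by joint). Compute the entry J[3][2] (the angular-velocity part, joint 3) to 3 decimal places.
axis z_2 = (0.3536,-0.6124,-0.7071); lever o_n−o_2 = (-5.0041,-7.7389,-5.9087)
cross product → J_v[:, 2] = (-1.8539,5.6275,-5.8005)
J_ω[:, 2] = z_2
entry J[3][2] = 0.3536

0.354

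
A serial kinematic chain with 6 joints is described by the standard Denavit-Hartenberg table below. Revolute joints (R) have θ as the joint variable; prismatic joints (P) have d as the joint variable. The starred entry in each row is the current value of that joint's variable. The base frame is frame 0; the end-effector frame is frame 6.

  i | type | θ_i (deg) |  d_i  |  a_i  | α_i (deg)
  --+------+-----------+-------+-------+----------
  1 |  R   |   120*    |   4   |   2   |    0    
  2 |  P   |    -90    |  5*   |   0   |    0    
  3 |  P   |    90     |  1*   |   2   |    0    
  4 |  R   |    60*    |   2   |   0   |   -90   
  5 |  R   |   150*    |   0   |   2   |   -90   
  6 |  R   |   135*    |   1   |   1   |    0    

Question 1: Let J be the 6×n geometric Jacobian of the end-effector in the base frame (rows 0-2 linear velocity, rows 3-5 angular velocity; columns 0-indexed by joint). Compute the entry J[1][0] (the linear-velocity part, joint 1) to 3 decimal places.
-0.380

axis z_0 = ẑ; lever o_n−o_0 = (-0.3803,4.1712,12.2196)
cross product → J_v[:, 0] = (-4.1712,-0.3803,0.0000)
J_ω[:, 0] = z_0
entry J[1][0] = -0.3803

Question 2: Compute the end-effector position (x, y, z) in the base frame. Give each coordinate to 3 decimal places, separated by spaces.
-0.380 4.171 12.220

after link 1: o_1 = (-1.0000, 1.7321, 4.0000)
after link 2: o_2 = (-1.0000, 1.7321, 9.0000)
after link 3: o_3 = (-2.0000, 3.4641, 10.0000)
after link 4: o_4 = (-2.0000, 3.4641, 12.0000)
after link 5: o_5 = (-0.2679, 3.4641, 11.0000)
after link 6: o_6 = (-0.3803, 4.1712, 12.2196)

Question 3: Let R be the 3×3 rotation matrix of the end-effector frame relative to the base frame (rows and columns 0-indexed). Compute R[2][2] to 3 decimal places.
End-effector z-axis (col 2 of R) = (0.5000,-0.0000,0.8660)
R[2][2] = 0.8660

0.866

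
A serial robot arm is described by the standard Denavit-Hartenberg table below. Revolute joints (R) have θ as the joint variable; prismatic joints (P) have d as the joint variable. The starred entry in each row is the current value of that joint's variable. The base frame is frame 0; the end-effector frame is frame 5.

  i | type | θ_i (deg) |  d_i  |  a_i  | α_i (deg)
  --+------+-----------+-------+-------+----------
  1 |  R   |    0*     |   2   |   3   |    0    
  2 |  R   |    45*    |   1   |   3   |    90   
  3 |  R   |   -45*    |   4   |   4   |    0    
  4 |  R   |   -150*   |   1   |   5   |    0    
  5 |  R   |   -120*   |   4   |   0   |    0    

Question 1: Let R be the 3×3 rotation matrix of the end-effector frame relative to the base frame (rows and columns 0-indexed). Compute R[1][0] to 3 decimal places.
0.500

End-effector x-axis (col 0 of R) = (0.5000,0.5000,0.7071)
R[1][0] = 0.5000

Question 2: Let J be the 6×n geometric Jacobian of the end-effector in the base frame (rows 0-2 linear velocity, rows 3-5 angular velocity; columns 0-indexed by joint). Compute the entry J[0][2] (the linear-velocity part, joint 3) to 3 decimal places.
axis z_2 = (0.7071,-0.7071,0.0000); lever o_n−o_2 = (4.9489,-7.7790,-1.5343)
cross product → J_v[:, 2] = (1.0849,1.0849,-2.0012)
J_ω[:, 2] = z_2
entry J[0][2] = 1.0849

1.085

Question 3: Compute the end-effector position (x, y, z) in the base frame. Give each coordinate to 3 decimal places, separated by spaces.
after link 1: o_1 = (3.0000, 0.0000, 2.0000)
after link 2: o_2 = (5.1213, 2.1213, 3.0000)
after link 3: o_3 = (9.9497, 1.2929, 0.1716)
after link 4: o_4 = (7.2418, -2.8293, 1.4657)
after link 5: o_5 = (10.0702, -5.6577, 1.4657)

10.070 -5.658 1.466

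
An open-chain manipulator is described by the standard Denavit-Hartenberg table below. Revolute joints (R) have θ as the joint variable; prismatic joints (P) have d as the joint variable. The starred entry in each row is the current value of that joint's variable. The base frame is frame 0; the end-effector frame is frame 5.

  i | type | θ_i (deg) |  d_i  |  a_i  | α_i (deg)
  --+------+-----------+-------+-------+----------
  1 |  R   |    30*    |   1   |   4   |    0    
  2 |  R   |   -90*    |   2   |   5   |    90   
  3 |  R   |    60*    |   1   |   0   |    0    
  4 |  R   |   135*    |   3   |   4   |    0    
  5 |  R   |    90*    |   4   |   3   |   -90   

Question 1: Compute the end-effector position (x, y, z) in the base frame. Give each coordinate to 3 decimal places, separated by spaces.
-2.508 -3.656 -0.933

after link 1: o_1 = (3.4641, 2.0000, 1.0000)
after link 2: o_2 = (5.9641, -2.3301, 3.0000)
after link 3: o_3 = (5.0981, -2.8301, 3.0000)
after link 4: o_4 = (0.5681, -0.9841, 1.9647)
after link 5: o_5 = (-2.5077, -3.6565, -0.9331)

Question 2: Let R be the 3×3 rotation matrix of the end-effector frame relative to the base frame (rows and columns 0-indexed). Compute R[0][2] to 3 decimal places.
0.483

End-effector z-axis (col 2 of R) = (0.4830,-0.8365,0.2588)
R[0][2] = 0.4830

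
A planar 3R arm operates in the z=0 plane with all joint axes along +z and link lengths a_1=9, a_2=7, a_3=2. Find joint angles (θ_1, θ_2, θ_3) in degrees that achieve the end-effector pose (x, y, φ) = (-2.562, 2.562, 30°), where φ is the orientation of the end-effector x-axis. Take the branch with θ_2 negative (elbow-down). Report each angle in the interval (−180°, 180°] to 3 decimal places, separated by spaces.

-149.999 -150.002 -29.999

wrist centre = target − a_3·(cos φ, sin φ) = (-4.2941, 1.5620)
cos θ_2 = (20.8787−9²−7²)/(2·9·7) = -0.8660; θ_2 = -150.0019° (elbow-down)
β = atan2(1.5620,-4.2941) = 160.0107°; ψ = atan2(-3.4998,2.9377) = -49.9901°
θ_1 = β − ψ = 210.0008°
θ_3 = φ − θ_1 − θ_2 = -29.9989° (wrapped to (-180°,180°])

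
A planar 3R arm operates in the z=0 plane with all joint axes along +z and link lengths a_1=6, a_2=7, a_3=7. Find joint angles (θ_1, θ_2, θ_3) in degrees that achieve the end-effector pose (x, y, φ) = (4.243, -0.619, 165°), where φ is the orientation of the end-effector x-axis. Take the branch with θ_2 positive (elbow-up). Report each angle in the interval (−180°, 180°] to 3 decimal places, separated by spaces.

wrist centre = target − a_3·(cos φ, sin φ) = (11.0045, -2.4307)
cos θ_2 = (127.0071−6²−7²)/(2·6·7) = 0.5001; θ_2 = 59.9944° (elbow-up)
β = atan2(-2.4307,11.0045) = -12.4558°; ψ = atan2(6.0618,9.5006) = 32.5399°
θ_1 = β − ψ = -44.9957°
θ_3 = φ − θ_1 − θ_2 = 150.0012° (wrapped to (-180°,180°])

-44.996 59.994 150.001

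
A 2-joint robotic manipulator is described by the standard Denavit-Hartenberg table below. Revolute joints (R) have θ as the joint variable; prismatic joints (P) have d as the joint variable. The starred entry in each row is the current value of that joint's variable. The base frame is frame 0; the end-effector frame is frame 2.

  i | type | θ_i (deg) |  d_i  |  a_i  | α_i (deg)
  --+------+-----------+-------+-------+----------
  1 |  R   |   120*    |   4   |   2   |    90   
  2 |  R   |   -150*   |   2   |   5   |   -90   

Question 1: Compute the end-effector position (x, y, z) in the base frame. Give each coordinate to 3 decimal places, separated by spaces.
2.897 -1.018 1.500

after link 1: o_1 = (-1.0000, 1.7321, 4.0000)
after link 2: o_2 = (2.8971, -1.0179, 1.5000)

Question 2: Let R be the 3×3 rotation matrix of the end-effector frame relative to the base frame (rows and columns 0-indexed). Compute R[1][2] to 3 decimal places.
0.433

End-effector z-axis (col 2 of R) = (-0.2500,0.4330,-0.8660)
R[1][2] = 0.4330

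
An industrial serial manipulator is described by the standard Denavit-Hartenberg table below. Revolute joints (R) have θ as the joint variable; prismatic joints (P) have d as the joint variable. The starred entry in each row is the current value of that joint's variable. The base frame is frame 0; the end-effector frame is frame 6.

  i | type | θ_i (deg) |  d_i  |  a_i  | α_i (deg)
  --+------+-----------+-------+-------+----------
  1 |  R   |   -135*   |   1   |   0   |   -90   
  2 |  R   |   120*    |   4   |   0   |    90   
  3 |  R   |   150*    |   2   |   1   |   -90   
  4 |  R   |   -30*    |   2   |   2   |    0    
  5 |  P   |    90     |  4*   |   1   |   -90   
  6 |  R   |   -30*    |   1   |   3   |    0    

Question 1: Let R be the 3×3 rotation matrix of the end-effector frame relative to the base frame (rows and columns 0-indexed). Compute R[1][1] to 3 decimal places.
End-effector y-axis (col 1 of R) = (0.9604,-0.2770,0.0290)
R[1][1] = -0.2770

-0.277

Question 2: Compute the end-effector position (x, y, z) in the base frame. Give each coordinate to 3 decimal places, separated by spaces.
after link 1: o_1 = (0.0000, 0.0000, 1.0000)
after link 2: o_2 = (2.8284, -2.8284, 1.0000)
after link 3: o_3 = (1.6510, -4.7129, 0.7500)
after link 4: o_4 = (-0.4576, -5.5968, 2.4151)
after link 5: o_5 = (-3.0602, -3.6540, 4.9551)
after link 6: o_6 = (-2.5394, -1.6022, 7.3044)

-2.539 -1.602 7.304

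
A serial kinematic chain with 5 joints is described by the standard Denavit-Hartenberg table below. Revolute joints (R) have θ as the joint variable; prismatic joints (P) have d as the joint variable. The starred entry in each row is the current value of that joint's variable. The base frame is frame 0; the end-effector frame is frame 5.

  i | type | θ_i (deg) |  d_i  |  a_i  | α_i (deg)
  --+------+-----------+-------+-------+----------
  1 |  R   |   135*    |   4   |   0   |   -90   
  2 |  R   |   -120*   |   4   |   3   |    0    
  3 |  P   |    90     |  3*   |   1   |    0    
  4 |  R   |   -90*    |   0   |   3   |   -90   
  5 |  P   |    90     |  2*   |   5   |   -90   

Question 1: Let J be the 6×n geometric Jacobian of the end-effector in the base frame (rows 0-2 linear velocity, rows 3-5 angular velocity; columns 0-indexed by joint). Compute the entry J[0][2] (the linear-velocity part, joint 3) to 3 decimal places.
-0.707

prismatic axis z_2 = (-0.7071,-0.7071,0.0000)
J_v[:, 2] = z_2; J_ω[:, 2] = (0,0,0)
entry J[0][2] = -0.7071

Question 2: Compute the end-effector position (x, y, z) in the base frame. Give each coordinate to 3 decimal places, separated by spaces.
-1.130 -1.698 10.696

after link 1: o_1 = (0.0000, 0.0000, 4.0000)
after link 2: o_2 = (-1.7678, -3.8891, 6.5981)
after link 3: o_3 = (-4.5015, -5.3980, 7.0981)
after link 4: o_4 = (-3.4408, -6.4587, 9.6962)
after link 5: o_5 = (-1.1300, -1.6984, 10.6962)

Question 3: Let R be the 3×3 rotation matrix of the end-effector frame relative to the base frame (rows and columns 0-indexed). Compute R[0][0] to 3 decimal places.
End-effector x-axis (col 0 of R) = (0.7071,0.7071,0.0000)
R[0][0] = 0.7071

0.707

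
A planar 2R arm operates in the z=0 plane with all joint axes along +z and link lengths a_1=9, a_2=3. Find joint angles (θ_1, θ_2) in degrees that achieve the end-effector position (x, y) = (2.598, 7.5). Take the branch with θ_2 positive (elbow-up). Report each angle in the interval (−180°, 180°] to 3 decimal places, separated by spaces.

51.787 120.000

cos θ_2 = (62.9996−9²−3²)/(2·9·3) = -0.5000; θ_2 = 120.0005° (elbow-up)
β = atan2(7.5000,2.5980) = 70.8939°; ψ = atan2(2.5981,7.5000) = 19.1066°
θ_1 = β − ψ = 51.7873°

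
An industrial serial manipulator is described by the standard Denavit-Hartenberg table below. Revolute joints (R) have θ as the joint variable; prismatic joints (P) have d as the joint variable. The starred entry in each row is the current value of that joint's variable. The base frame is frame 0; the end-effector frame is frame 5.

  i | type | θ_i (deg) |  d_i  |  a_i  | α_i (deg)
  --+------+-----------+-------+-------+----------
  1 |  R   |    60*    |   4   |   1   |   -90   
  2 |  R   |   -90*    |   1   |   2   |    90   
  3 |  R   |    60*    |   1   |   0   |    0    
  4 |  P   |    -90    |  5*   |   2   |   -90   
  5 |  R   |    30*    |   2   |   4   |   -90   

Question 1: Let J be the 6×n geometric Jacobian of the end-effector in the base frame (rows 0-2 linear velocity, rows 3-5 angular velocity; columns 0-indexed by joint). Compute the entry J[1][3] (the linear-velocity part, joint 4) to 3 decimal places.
prismatic axis z_3 = (-0.5000,-0.8660,0.0000)
J_v[:, 3] = z_3; J_ω[:, 3] = (0,0,0)
entry J[1][3] = -0.8660

-0.866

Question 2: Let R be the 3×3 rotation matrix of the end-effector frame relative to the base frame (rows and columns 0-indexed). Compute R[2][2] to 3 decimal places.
-0.433

End-effector z-axis (col 2 of R) = (0.2165,0.8750,-0.4330)
R[2][2] = -0.4330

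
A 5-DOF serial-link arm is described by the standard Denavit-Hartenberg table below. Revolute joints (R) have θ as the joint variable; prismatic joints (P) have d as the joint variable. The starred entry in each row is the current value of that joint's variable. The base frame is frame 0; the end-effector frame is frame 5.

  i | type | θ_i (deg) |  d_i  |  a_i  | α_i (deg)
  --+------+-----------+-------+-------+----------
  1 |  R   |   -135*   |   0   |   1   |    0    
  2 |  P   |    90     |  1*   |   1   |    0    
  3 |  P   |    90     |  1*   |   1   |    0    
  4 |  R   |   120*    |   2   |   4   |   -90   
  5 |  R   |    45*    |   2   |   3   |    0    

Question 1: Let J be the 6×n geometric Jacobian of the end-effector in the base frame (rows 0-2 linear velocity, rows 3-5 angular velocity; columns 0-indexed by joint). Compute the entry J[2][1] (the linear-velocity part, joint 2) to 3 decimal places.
prismatic axis z_1 = (0.0000,0.0000,1.0000)
J_v[:, 1] = z_1; J_ω[:, 1] = (0,0,0)
entry J[2][1] = 1.0000

1.000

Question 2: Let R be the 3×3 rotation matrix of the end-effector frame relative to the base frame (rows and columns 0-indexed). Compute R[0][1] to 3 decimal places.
0.683

End-effector y-axis (col 1 of R) = (0.6830,-0.1830,-0.7071)
R[0][1] = 0.6830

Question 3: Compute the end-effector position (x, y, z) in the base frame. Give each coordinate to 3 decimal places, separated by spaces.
-5.723 -1.055 1.879

after link 1: o_1 = (-0.7071, -0.7071, 0.0000)
after link 2: o_2 = (0.0000, -1.4142, 1.0000)
after link 3: o_3 = (0.7071, -0.7071, 2.0000)
after link 4: o_4 = (-3.1566, 0.3282, 4.0000)
after link 5: o_5 = (-5.7233, -1.0546, 1.8787)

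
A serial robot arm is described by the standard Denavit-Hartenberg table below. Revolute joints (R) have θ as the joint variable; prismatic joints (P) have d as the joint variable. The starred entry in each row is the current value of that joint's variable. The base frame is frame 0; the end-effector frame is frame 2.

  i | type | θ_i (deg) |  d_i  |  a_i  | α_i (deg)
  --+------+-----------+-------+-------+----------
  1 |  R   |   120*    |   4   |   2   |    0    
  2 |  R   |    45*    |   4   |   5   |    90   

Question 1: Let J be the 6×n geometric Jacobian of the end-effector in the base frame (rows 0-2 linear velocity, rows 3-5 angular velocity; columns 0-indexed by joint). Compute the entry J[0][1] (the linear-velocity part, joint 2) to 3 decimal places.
-1.294

axis z_1 = (0.0000,0.0000,1.0000); lever o_n−o_1 = (-4.8296,1.2941,4.0000)
cross product → J_v[:, 1] = (-1.2941,-4.8296,0.0000)
J_ω[:, 1] = z_1
entry J[0][1] = -1.2941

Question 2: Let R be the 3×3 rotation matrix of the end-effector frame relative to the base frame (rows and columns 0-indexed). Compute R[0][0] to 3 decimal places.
End-effector x-axis (col 0 of R) = (-0.9659,0.2588,0.0000)
R[0][0] = -0.9659

-0.966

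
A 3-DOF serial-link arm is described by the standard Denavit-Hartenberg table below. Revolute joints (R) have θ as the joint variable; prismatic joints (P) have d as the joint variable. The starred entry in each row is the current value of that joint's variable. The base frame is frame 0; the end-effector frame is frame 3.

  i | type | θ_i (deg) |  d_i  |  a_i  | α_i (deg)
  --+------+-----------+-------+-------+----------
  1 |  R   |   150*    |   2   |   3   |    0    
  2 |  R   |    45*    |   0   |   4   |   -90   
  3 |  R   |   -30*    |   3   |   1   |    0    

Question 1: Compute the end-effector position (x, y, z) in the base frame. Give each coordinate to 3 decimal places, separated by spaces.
-6.522 -2.657 2.500

after link 1: o_1 = (-2.5981, 1.5000, 2.0000)
after link 2: o_2 = (-6.4618, 0.4647, 2.0000)
after link 3: o_3 = (-6.5218, -2.6572, 2.5000)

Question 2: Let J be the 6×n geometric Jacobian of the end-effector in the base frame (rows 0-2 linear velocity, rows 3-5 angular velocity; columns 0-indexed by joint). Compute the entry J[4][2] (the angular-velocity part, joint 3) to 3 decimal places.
-0.966

axis z_2 = (0.2588,-0.9659,0.0000); lever o_n−o_2 = (-0.0601,-3.1219,0.5000)
cross product → J_v[:, 2] = (-0.4830,-0.1294,-0.8660)
J_ω[:, 2] = z_2
entry J[4][2] = -0.9659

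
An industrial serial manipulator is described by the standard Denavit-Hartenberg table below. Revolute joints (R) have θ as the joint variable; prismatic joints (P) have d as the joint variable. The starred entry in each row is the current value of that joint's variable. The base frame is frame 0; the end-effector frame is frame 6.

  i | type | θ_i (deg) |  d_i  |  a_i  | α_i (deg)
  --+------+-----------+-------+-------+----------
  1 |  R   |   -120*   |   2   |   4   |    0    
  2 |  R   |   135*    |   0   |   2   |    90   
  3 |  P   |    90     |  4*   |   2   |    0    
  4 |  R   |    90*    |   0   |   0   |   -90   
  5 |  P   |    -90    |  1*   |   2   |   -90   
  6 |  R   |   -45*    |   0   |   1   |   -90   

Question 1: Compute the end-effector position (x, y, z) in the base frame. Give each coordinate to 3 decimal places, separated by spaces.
after link 1: o_1 = (-2.0000, -3.4641, 2.0000)
after link 2: o_2 = (-0.0681, -2.9465, 2.0000)
after link 3: o_3 = (0.9671, -6.8102, 4.0000)
after link 4: o_4 = (0.9671, -6.8102, 4.0000)
after link 5: o_5 = (1.4848, -8.7420, 3.0000)
after link 6: o_6 = (1.6678, -9.4250, 2.2929)

1.668 -9.425 2.293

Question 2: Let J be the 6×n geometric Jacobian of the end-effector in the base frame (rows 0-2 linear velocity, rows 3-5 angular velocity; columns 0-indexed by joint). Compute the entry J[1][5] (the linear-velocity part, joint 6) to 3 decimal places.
axis z_5 = (-0.9659,-0.2588,0.0000); lever o_n−o_5 = (0.1830,-0.6830,-0.7071)
cross product → J_v[:, 5] = (0.1830,-0.6830,0.7071)
J_ω[:, 5] = z_5
entry J[1][5] = -0.6830

-0.683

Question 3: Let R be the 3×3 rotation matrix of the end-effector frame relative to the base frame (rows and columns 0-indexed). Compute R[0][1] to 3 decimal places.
End-effector y-axis (col 1 of R) = (0.9659,0.2588,-0.0000)
R[0][1] = 0.9659

0.966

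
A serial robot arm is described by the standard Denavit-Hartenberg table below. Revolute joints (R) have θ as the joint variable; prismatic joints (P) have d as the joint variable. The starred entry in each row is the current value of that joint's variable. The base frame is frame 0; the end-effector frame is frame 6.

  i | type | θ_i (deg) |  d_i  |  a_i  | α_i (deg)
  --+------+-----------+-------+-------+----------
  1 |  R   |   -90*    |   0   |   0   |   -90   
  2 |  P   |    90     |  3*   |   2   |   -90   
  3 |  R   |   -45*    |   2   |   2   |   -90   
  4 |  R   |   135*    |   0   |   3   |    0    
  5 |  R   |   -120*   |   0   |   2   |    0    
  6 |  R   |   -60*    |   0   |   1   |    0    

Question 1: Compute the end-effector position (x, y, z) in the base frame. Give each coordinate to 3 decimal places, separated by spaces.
4.780 0.068 -3.780

after link 1: o_1 = (0.0000, 0.0000, 0.0000)
after link 2: o_2 = (3.0000, 0.0000, -2.0000)
after link 3: o_3 = (4.4142, 2.0000, -3.4142)
after link 4: o_4 = (2.9142, -0.1213, -1.9142)
after link 5: o_5 = (4.2802, -0.6390, -3.2802)
after link 6: o_6 = (4.7802, 0.0681, -3.7802)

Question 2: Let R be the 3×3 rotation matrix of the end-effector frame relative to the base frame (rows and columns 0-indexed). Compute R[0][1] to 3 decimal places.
End-effector y-axis (col 1 of R) = (0.5000,-0.7071,-0.5000)
R[0][1] = 0.5000

0.500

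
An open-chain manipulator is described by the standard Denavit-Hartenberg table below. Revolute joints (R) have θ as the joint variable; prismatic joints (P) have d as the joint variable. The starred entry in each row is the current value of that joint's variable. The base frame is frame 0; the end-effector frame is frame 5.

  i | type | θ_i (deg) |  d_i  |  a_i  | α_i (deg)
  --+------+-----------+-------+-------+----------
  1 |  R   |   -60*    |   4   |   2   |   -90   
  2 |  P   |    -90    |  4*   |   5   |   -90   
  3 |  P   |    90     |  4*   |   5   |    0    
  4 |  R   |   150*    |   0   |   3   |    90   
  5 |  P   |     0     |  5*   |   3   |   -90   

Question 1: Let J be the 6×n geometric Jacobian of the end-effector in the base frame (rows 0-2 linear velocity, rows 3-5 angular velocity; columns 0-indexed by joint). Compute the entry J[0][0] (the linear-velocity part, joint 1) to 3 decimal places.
4.348

axis z_0 = ẑ; lever o_n−o_0 = (4.4689,-4.3481,1.6699)
cross product → J_v[:, 0] = (4.3481,4.4689,-0.0000)
J_ω[:, 0] = z_0
entry J[0][0] = 4.3481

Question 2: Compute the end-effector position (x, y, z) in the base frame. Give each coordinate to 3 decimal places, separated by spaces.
after link 1: o_1 = (1.0000, -1.7321, 4.0000)
after link 2: o_2 = (4.4641, 0.2679, 9.0000)
after link 3: o_3 = (2.1340, -5.6962, 9.0000)
after link 4: o_4 = (4.3840, -4.3971, 7.5000)
after link 5: o_5 = (4.4689, -4.3481, 1.6699)

4.469 -4.348 1.670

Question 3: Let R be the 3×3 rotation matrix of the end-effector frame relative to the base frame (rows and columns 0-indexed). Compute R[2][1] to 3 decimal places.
0.866

End-effector y-axis (col 1 of R) = (0.4330,0.2500,0.8660)
R[2][1] = 0.8660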